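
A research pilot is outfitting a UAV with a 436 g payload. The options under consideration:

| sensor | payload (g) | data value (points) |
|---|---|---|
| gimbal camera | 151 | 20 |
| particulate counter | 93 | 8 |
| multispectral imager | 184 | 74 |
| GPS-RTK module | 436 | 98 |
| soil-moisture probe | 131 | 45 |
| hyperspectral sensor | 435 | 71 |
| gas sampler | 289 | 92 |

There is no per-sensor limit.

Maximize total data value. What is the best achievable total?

148

Ranking by ratio (data value/g): multispectral imager 0.40, soil-moisture probe 0.34, gas sampler 0.32.
Best packing: 2×multispectral imager — 368 g, 148 total.
Nothing else within 436 g beats 148.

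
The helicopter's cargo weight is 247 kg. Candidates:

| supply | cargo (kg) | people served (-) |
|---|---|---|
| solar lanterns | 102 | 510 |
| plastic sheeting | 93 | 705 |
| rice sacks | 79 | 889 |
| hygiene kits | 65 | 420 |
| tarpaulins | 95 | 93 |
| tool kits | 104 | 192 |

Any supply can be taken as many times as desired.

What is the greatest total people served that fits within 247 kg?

2667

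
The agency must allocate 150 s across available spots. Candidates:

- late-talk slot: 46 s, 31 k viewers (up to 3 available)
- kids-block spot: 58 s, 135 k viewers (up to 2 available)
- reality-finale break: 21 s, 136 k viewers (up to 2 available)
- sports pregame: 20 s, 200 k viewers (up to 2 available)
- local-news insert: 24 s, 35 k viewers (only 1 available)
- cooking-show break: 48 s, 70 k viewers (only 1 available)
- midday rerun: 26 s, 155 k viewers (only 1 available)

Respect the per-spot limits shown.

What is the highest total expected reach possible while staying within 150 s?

Density check — sports pregame 10.00, reality-finale break 6.48, midday rerun 5.96, kids-block spot 2.33 are the best per s.
Best packing: 2×reality-finale break + 2×sports pregame + local-news insert + midday rerun — 132 s, 862 total.
Nothing else within 150 s beats 862.

862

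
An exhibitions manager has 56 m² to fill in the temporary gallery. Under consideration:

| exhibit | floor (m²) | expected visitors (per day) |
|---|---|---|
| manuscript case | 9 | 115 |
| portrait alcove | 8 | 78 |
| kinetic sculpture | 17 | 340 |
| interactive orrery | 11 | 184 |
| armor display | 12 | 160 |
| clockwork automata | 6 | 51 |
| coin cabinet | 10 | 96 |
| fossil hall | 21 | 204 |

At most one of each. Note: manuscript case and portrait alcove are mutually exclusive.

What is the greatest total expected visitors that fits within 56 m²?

850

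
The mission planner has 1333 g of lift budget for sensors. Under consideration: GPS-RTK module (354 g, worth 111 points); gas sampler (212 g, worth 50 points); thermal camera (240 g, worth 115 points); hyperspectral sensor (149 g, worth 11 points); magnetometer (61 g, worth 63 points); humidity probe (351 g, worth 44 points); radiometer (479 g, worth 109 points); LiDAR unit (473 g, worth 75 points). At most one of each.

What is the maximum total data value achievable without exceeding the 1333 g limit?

409

Ranking by ratio (data value/g): magnetometer 1.03, thermal camera 0.48, GPS-RTK module 0.31, gas sampler 0.24.
A density-first pass picks GPS-RTK module + gas sampler + thermal camera + magnetometer + humidity probe — 383 at 1218 g.
Replace gas sampler and humidity probe with hyperspectral sensor + radiometer: the trade gains 26 net, giving 409 at 1283 g.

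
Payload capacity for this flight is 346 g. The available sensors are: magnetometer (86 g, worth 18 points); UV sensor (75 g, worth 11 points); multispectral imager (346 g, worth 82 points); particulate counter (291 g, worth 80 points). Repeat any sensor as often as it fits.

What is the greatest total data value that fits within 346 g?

82

Greedy by ratio would take particulate counter: 291 g used, total 80.
The 291 g tied up in particulate counter is better spent on multispectral imager — total rises to 82 (346 g).
No other feasible combination exceeds 82.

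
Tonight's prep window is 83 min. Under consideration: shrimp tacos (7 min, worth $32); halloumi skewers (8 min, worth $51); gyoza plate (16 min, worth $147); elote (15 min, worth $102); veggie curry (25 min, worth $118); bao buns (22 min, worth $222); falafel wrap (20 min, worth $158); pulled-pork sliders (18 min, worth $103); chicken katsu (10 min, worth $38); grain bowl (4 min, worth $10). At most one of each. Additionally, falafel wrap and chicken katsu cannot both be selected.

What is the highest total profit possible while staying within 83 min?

680

Halloumi skewers + gyoza plate + elote + bao buns + falafel wrap uses 81 of the 83 min and totals 680.
An exhaustive check of the 1024 subsets confirms 680.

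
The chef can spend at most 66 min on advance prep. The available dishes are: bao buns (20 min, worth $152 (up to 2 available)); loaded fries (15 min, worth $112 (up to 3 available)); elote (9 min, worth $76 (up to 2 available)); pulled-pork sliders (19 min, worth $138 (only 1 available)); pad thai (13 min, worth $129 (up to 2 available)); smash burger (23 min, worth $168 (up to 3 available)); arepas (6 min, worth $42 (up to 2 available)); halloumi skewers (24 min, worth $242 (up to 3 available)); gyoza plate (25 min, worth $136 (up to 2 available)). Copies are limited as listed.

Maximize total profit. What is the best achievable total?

636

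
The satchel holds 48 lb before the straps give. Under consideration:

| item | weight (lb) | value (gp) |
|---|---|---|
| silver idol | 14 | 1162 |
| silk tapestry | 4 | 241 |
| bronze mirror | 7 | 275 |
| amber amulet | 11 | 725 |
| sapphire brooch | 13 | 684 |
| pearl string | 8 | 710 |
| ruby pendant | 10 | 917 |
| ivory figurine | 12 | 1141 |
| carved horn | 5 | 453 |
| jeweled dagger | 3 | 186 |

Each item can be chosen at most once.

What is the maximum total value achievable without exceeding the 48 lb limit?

4171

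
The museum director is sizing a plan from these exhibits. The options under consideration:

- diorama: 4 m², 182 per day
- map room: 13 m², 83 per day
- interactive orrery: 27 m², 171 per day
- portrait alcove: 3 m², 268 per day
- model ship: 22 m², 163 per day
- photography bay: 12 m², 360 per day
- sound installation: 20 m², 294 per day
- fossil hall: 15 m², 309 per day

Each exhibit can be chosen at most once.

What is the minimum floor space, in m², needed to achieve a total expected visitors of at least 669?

19

Minimise m² subject to total expected visitors ≥ 669.
diorama + portrait alcove + photography bay reaches 810 using 19 m².
Any bundle with less than 19 m² falls short of 669.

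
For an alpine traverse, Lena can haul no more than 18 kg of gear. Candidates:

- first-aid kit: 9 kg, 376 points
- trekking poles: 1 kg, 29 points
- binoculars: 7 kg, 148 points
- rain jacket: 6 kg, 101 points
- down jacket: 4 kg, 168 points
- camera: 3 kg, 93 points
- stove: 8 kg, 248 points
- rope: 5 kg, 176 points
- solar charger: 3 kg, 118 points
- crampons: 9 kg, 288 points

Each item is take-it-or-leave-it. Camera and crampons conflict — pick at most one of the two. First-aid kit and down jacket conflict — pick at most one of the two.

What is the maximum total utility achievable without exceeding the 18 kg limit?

699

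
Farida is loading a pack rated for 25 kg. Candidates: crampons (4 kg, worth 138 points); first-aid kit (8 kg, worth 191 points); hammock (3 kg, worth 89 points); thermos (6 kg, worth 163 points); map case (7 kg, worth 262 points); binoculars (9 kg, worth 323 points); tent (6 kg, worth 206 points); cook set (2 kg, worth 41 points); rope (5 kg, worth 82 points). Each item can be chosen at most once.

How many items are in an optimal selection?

4

Best achievable utility is 880.
One optimal bundle: hammock + map case + binoculars + tent (25 kg).
Every optimal selection uses 4 items.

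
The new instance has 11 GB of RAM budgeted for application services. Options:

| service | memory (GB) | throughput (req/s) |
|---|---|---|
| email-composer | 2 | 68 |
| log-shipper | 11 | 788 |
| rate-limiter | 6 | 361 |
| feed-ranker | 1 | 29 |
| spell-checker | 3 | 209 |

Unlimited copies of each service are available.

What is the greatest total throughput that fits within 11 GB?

788

Best packing: log-shipper — 11 GB, 788 total.
That's the maximum — no swap from here does better than 788.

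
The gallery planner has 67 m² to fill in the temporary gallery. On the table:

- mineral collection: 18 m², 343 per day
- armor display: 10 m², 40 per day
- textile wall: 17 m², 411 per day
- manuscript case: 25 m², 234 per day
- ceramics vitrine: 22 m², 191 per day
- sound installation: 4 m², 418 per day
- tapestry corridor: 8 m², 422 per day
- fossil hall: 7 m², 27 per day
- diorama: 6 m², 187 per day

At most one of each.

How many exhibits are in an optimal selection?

Optimal total is 1821.
For example mineral collection + armor display + textile wall + sound installation + tapestry corridor + diorama achieves it, using 63 m².
Every optimal selection uses 6 exhibits.

6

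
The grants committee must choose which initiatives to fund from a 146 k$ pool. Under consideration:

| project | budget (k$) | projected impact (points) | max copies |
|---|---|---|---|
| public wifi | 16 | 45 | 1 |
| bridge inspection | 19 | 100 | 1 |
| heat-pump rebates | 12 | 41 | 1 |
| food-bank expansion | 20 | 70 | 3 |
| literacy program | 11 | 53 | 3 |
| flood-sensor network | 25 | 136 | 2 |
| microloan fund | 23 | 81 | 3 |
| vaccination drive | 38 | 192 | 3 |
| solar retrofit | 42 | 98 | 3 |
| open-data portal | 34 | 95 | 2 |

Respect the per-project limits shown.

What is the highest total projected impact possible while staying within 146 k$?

756

By projected impact per k$: flood-sensor network 5.44, bridge inspection 5.26, vaccination drive 5.05 lead.
Taking bridge inspection + 2×flood-sensor network + 2×vaccination drive: 145 k$ used, 756 in projected impact.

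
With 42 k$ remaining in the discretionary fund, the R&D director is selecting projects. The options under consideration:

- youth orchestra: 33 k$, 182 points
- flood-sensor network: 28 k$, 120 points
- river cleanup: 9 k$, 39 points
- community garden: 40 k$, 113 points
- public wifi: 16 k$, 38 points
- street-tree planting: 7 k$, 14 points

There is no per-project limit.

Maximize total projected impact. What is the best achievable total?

221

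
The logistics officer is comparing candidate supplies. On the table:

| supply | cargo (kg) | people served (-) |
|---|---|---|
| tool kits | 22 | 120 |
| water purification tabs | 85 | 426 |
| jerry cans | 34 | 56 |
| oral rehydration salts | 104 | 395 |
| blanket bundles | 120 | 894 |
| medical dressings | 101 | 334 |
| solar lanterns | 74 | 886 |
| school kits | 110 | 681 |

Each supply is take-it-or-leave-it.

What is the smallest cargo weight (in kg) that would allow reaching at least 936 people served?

Minimise kg subject to total people served ≥ 936.
tool kits + solar lanterns: 1006 people served at 96 kg.
No combination under 96 kg hits 936.

96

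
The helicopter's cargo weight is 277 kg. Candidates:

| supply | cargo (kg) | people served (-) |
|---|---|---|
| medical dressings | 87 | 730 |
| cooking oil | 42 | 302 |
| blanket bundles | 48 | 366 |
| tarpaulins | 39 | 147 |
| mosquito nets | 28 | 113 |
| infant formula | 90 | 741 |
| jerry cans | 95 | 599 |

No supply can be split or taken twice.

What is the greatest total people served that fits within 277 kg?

Density check — medical dressings 8.39, infant formula 8.23, blanket bundles 7.62, cooking oil 7.19 are the best per kg.
Taking medical dressings + cooking oil + blanket bundles + infant formula: 267 kg used, 2139 in people served.

2139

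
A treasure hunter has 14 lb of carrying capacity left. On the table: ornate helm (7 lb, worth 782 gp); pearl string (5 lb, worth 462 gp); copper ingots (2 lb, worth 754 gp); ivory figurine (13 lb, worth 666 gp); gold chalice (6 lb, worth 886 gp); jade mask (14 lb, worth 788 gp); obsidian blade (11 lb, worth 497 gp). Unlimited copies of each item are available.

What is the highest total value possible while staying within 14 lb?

Best packing: 7×copper ingots — 14 lb, 5278 total.
That's the maximum — no swap from here does better than 5278.

5278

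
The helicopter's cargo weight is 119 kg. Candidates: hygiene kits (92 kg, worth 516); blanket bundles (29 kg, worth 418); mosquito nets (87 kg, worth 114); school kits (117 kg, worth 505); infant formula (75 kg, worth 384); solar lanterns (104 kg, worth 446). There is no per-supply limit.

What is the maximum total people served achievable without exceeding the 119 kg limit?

Best packing: 4×blanket bundles — 116 kg, 1672 total.
The spare 3 kg is too small for any remaining supply, and no exchange beats 1672.

1672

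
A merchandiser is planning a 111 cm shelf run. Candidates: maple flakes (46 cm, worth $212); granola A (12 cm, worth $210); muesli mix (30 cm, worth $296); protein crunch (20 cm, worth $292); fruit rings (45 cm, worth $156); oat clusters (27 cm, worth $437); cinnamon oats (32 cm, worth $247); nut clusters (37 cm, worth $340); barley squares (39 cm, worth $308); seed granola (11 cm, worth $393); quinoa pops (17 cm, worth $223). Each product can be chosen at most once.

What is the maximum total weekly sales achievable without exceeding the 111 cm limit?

Density check — seed granola 35.73, granola A 17.50, oat clusters 16.19, protein crunch 14.60 are the best per cm.
The ratio heuristic lands on granola A + protein crunch + oat clusters + seed granola + quinoa pops (1555) but leaves 24 cm idle.
Dropping quinoa pops frees 17 cm; slotting in nut clusters (37 cm) lifts the total to 1672 at 107 cm.
Nothing else within 111 cm beats 1672.

1672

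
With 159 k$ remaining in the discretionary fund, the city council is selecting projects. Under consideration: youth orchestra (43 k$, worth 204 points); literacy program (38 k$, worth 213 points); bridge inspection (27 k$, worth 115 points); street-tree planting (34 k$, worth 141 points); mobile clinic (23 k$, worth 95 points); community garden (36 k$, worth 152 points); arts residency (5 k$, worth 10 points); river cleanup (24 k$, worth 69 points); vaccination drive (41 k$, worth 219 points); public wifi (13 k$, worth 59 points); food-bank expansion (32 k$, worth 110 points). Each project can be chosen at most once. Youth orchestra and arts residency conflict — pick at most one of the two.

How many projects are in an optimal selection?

The maximum projected impact within 159 k$ is 790.
For example youth orchestra + literacy program + mobile clinic + vaccination drive + public wifi achieves it, using 158 k$.
Every optimal selection uses 5 projects.

5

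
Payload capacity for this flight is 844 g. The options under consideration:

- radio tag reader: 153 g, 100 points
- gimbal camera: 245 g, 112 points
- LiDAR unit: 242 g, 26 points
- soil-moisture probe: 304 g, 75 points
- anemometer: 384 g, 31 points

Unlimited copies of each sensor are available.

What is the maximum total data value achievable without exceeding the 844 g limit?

5×radio tag reader uses 765 of the 844 g and totals 500.
Nothing else within 844 g beats 500.

500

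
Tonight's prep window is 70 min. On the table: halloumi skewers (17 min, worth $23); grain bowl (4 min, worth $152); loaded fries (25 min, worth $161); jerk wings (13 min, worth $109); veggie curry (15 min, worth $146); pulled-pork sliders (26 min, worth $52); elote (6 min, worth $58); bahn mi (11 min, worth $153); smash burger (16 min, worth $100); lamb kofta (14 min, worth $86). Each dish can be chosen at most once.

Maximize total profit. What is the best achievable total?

721

Density check — grain bowl 38.00, bahn mi 13.91, veggie curry 9.73, elote 9.67 are the best per min.
Taking the top-ratio dishes first gives grain bowl + jerk wings + veggie curry + elote + bahn mi + smash burger for 718 (65 min).
The 22 min tied up in elote and smash burger is better spent on loaded fries — total rises to 721 (68 min).
Next best is grain bowl + jerk wings + veggie curry + elote + bahn mi + smash burger at 718 (65 min) — short by 3.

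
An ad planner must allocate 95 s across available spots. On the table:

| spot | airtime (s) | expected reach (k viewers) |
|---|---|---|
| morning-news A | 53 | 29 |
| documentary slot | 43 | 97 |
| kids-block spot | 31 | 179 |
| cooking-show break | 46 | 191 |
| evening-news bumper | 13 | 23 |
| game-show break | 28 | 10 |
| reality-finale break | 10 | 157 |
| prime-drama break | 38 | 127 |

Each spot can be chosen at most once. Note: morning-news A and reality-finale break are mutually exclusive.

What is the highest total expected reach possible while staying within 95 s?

527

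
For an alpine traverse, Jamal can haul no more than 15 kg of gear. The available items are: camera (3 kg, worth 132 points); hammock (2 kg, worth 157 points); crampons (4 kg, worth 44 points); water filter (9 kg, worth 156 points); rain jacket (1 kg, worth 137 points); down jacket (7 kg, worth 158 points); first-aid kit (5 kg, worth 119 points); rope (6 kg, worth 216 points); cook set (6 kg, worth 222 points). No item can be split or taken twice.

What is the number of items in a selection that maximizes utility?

4

Optimal total is 732.
hammock + rain jacket + rope + cook set hits 732 at 15 kg.
Any selection reaching 732 contains exactly 4 items.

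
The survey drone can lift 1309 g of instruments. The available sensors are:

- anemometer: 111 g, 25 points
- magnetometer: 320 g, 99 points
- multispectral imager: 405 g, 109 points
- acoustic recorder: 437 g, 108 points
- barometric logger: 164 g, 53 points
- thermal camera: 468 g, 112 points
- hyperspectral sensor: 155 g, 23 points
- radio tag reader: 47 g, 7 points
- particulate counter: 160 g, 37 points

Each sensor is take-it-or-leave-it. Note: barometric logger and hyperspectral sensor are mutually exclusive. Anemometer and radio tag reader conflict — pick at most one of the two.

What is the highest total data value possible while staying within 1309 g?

345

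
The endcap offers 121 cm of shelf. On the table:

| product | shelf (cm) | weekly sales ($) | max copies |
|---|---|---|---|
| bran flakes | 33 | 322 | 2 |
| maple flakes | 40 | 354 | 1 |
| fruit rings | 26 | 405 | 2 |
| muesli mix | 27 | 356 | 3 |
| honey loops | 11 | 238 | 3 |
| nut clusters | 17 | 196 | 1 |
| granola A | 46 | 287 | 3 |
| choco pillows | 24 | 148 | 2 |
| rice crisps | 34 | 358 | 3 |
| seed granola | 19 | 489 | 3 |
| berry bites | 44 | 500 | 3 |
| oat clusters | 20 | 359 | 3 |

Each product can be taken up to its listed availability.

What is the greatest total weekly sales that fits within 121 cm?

Density check — seed granola 25.74, honey loops 21.64, oat clusters 17.95 are the best per cm.
Taking the top-ratio products first gives 3×honey loops + 3×seed granola + oat clusters for 2540 (110 cm).
The 11 cm tied up in honey loops is better spent on oat clusters — total rises to 2661 (119 cm).

2661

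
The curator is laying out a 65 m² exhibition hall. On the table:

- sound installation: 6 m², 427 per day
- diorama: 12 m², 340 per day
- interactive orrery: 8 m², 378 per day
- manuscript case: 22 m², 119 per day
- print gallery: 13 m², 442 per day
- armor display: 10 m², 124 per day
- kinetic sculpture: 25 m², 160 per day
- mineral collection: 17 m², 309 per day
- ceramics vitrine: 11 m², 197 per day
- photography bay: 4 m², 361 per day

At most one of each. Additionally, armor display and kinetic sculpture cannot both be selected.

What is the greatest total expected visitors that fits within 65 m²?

2269

Ranking by ratio (expected visitors/m²): photography bay 90.25, sound installation 71.17, interactive orrery 47.25, print gallery 34.00.
Greedy by ratio would take sound installation + diorama + interactive orrery + print gallery + mineral collection + photography bay: 60 m² used, total 2257.
Dropping mineral collection frees 17 m²; slotting in armor display + ceramics vitrine (21 m²) lifts the total to 2269 at 64 m².
The spare 1 m² is too small for any remaining exhibit, and no feasible exchange beats 2269.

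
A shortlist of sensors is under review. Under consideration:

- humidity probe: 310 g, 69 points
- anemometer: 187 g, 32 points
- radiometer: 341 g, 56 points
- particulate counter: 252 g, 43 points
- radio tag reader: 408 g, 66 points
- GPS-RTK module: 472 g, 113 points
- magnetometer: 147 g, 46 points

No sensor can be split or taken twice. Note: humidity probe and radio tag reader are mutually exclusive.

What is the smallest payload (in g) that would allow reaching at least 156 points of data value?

619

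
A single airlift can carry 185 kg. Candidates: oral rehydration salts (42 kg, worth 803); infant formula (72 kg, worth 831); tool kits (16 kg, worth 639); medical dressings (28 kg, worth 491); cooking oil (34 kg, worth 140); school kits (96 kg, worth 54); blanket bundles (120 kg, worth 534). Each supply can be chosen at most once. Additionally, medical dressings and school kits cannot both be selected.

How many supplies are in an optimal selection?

4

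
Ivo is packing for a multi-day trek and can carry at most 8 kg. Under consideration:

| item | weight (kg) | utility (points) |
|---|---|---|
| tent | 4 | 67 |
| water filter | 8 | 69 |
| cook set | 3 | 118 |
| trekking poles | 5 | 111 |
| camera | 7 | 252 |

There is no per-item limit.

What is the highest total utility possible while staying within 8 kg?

252

Greedy by ratio would take 2×cook set: 6 kg used, total 236.
Replace 2×cook set with camera: the trade gains 16 net, giving 252 at 7 kg.
Nothing else within 8 kg beats 252.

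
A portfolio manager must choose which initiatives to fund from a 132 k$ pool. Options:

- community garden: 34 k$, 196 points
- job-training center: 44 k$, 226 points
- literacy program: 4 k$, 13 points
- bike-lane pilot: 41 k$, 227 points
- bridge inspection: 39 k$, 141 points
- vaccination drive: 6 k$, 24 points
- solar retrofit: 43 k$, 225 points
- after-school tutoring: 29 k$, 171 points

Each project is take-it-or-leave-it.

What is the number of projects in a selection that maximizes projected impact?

4

Best achievable projected impact is 691.
One optimal bundle: job-training center + literacy program + bike-lane pilot + solar retrofit (132 k$).
Every optimal selection uses 4 projects.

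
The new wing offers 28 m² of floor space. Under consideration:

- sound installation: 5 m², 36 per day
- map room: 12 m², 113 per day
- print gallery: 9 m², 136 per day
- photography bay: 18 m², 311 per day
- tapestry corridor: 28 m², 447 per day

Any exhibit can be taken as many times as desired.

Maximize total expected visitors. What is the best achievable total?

447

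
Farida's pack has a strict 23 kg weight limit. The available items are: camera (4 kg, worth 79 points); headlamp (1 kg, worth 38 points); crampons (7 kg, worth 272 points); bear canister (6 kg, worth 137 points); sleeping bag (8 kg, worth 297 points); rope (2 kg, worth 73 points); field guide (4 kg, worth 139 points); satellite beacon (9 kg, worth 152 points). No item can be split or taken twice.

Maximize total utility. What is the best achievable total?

819

Best packing: headlamp + crampons + sleeping bag + rope + field guide — 22 kg, 819 total.
Runner-up camera + crampons + sleeping bag + field guide tops out at 787.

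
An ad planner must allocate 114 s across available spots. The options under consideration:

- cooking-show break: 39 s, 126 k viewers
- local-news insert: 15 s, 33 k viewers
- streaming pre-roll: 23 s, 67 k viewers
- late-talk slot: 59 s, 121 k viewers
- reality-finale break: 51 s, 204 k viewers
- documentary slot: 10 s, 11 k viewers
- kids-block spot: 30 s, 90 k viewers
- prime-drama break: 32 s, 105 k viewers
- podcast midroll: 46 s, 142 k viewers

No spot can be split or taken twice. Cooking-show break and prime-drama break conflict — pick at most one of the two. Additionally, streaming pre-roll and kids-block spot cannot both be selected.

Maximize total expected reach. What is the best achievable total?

399

The ratio ordering already packs tightly: reality-finale break + kids-block spot + prime-drama break, 113 s, 399.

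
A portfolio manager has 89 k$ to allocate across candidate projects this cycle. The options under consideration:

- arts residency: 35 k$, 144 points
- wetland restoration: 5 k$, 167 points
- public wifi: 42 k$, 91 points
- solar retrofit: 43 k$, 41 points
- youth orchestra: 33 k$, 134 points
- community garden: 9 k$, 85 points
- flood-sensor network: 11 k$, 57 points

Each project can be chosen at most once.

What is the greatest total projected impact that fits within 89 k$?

By projected impact per k$: wetland restoration 33.40, community garden 9.44, flood-sensor network 5.18, arts residency 4.11 lead.
Filling by ratio: arts residency + wetland restoration + community garden + flood-sensor network for 453, with 29 k$ left unused.
Replace flood-sensor network with youth orchestra: the trade gains 77 net, giving 530 at 82 k$.

530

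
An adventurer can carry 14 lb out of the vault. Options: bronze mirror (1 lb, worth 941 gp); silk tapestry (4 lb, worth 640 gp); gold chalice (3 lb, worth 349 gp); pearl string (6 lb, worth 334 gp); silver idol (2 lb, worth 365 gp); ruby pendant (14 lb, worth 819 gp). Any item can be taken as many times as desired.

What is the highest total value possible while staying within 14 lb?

Density check — bronze mirror 941.00, silver idol 182.50, silk tapestry 160.00, gold chalice 116.33 are the best per lb.
Best packing: 14×bronze mirror — 14 lb, 13174 total.
Every other selection either busts 14 lb or fails to beat 13174.

13174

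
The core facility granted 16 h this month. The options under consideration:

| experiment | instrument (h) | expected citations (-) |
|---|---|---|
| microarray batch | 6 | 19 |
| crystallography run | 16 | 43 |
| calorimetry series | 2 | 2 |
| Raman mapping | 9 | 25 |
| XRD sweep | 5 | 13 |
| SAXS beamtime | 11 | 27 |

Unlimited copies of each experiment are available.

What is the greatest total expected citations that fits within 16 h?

Taking the top-ratio experiments first gives 2×microarray batch + 2×calorimetry series for 42 (16 h).
Replace microarray batch and 2×calorimetry series with 2×XRD sweep: the trade gains 3 net, giving 45 at 16 h.
That's the maximum — no swap from here does better than 45.

45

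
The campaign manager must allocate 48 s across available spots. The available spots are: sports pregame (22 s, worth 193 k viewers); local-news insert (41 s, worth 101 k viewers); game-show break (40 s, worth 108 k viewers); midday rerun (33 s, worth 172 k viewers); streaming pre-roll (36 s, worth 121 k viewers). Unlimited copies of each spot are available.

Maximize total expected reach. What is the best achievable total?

386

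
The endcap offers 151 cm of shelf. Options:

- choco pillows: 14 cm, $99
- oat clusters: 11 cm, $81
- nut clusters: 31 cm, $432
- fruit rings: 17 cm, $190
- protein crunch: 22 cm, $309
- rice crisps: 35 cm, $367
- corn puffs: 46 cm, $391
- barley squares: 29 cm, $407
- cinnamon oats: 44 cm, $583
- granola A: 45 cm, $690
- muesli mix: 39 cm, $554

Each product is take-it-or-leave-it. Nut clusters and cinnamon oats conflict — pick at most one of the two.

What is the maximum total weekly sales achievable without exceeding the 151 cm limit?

2136

Ranking by ratio (weekly sales/cm): granola A 15.33, muesli mix 14.21, protein crunch 14.05.
Filling by ratio: oat clusters + protein crunch + barley squares + granola A + muesli mix for 2041, with 5 cm left unused.
Replace oat clusters and barley squares with cinnamon oats: the trade gains 95 net, giving 2136 at 150 cm.
That's the maximum — no feasible swap from here does better than 2136.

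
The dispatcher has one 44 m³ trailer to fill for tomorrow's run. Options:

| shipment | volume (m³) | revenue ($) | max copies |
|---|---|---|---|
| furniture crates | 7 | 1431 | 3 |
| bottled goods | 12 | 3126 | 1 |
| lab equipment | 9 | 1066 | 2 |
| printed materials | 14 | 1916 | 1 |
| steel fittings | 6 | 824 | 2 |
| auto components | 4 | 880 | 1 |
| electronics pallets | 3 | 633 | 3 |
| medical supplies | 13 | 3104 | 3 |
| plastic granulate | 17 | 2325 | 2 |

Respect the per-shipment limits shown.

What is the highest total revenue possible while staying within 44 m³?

10600

Ranking by ratio (revenue/m³): bottled goods 260.50, medical supplies 238.77, auto components 220.00, electronics pallets 211.00.
A density-first pass picks bottled goods + auto components + 2×medical supplies — 10214 at 42 m³.
Replace auto components with 2×electronics pallets: the trade gains 386 net, giving 10600 at 44 m³.
Every other selection either busts 44 m³ or exceeds an availability limit or fails to beat 10600.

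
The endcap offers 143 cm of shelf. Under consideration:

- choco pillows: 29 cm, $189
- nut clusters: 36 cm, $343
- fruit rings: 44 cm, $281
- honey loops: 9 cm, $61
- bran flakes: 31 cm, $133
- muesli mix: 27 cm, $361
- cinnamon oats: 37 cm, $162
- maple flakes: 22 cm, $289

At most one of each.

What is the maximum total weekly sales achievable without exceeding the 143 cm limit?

1335

The ratio heuristic lands on choco pillows + nut clusters + honey loops + muesli mix + maple flakes (1243) but leaves 20 cm idle.
Replace choco pillows with fruit rings: the trade gains 92 net, giving 1335 at 138 cm.
Every other selection either busts 143 cm or fails to beat 1335.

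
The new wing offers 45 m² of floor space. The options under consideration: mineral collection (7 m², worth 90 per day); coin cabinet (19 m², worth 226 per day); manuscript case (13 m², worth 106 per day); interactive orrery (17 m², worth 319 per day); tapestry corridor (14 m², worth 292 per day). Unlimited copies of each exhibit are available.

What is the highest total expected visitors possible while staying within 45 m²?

Density check — tapestry corridor 20.86, interactive orrery 18.76, mineral collection 12.86 are the best per m².
Greedy by ratio would take 3×tapestry corridor: 42 m² used, total 876.
Dropping tapestry corridor frees 14 m²; slotting in interactive orrery (17 m²) lifts the total to 903 at 45 m².
Every other selection either busts 45 m² or fails to beat 903.

903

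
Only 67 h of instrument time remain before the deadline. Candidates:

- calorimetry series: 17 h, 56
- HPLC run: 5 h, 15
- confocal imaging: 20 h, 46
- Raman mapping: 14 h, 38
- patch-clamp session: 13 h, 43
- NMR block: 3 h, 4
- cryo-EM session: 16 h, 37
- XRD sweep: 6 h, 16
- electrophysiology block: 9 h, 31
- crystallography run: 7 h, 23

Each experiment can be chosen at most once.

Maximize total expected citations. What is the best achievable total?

207

By expected citations per h: electrophysiology block 3.44, patch-clamp session 3.31, calorimetry series 3.29 lead.
Filling by ratio: calorimetry series + HPLC run + Raman mapping + patch-clamp session + electrophysiology block + crystallography run for 206, with 2 h left unused.
Dropping HPLC run frees 5 h; slotting in XRD sweep (6 h) lifts the total to 207 at 66 h.
The spare 1 h is too small for any remaining experiment, and no exchange beats 207.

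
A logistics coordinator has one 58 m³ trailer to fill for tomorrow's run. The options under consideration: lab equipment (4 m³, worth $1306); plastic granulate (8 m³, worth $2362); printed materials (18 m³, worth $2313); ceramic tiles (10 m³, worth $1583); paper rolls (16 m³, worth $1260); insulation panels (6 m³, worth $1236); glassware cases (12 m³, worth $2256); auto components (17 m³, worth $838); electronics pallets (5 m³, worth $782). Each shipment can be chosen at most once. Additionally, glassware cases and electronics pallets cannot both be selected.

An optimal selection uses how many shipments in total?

Best achievable revenue is 11056.
For example lab equipment + plastic granulate + printed materials + ceramic tiles + insulation panels + glassware cases achieves it, using 58 m³.
Any selection reaching 11056 contains exactly 6 shipments.

6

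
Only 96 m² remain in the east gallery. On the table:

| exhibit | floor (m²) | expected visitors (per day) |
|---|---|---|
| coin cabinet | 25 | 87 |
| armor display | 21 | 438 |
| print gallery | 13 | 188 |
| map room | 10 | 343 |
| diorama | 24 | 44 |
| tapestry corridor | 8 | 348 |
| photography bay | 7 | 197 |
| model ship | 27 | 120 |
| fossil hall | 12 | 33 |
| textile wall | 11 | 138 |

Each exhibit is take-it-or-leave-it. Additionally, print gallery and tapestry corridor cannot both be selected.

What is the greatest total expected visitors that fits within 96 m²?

1617

Armor display + map room + tapestry corridor + photography bay + model ship + fossil hall + textile wall uses 96 of the 96 m² and totals 1617.
An exhaustive check of the 1024 subsets confirms 1617.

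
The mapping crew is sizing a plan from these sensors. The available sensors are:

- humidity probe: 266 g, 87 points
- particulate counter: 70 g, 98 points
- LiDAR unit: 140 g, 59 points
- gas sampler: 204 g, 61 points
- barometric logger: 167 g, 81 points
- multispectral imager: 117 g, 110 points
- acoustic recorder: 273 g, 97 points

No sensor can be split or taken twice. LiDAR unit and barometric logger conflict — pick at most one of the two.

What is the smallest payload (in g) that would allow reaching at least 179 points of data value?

Look for the lowest-payload combination reaching 179.
particulate counter + multispectral imager: 208 data value at 187 g.
Below 187 g the best achievable stays under 179.

187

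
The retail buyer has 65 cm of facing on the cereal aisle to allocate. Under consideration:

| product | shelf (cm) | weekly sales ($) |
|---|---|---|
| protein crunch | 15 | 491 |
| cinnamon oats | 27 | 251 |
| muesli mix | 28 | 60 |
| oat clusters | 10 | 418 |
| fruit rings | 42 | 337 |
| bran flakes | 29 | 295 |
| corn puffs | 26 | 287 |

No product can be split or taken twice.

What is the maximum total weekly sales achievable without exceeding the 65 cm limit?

1204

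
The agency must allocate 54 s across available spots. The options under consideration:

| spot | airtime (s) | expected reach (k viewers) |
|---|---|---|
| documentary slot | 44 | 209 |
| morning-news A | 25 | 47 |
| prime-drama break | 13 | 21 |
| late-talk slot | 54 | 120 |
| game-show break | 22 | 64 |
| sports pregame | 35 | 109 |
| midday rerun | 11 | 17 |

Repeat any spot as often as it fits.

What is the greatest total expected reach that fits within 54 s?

209

Documentary slot uses 44 of the 54 s and totals 209.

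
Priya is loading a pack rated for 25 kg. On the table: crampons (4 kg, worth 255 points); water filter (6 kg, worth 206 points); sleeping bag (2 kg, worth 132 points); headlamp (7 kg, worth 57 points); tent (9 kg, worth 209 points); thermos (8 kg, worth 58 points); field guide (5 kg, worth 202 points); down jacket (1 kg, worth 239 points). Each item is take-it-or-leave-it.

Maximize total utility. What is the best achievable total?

By utility per kg: down jacket 239.00, sleeping bag 66.00, crampons 63.75, field guide 40.40 lead.
Taking the top-ratio items first gives crampons + water filter + sleeping bag + headlamp + field guide + down jacket for 1091 (25 kg).
Dropping sleeping bag and headlamp frees 9 kg; slotting in tent (9 kg) lifts the total to 1111 at 25 kg.
The closest alternative, crampons + water filter + sleeping bag + headlamp + field guide + down jacket, reaches only 1091.

1111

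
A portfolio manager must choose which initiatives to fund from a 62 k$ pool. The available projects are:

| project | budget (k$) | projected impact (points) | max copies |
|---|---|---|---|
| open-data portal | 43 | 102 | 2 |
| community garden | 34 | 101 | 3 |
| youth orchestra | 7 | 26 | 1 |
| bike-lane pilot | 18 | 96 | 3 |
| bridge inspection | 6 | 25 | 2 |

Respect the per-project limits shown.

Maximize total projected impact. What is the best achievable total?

314

Greedy by ratio would take 3×bike-lane pilot + bridge inspection: 60 k$ used, total 313.
Dropping bridge inspection frees 6 k$; slotting in youth orchestra (7 k$) lifts the total to 314 at 61 k$.
That's the maximum — no swap from here does better than 314.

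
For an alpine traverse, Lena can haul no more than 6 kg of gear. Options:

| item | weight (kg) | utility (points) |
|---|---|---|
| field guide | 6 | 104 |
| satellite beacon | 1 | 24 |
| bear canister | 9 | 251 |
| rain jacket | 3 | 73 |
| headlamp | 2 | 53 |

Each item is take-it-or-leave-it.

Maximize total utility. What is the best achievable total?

Taking satellite beacon + rain jacket + headlamp: 6 kg used, 150 in utility.
Runner-up rain jacket + headlamp tops out at 126.

150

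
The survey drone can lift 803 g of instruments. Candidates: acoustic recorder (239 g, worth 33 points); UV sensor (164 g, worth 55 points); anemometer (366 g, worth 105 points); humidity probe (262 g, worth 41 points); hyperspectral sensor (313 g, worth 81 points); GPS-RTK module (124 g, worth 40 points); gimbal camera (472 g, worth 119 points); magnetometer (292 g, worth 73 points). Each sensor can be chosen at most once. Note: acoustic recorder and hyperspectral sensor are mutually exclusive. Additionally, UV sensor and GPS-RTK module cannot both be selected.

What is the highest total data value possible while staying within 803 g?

226

By data value per g: UV sensor 0.34, GPS-RTK module 0.32, anemometer 0.29, hyperspectral sensor 0.26 lead.
Anemometer + hyperspectral sensor + GPS-RTK module uses 803 of the 803 g and totals 226.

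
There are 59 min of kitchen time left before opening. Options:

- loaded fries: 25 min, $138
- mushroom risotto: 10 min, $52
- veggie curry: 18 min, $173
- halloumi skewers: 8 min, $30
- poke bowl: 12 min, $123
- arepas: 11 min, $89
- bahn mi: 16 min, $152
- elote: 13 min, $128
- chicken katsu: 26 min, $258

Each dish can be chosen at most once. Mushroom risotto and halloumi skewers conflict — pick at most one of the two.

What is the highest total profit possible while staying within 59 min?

576

Greedy by ratio would take halloumi skewers + poke bowl + elote + chicken katsu: 59 min used, total 539.
The 34 min tied up in halloumi skewers and chicken katsu is better spent on veggie curry + bahn mi — total rises to 576 (59 min).
The closest alternative, veggie curry + elote + chicken katsu, reaches only 559.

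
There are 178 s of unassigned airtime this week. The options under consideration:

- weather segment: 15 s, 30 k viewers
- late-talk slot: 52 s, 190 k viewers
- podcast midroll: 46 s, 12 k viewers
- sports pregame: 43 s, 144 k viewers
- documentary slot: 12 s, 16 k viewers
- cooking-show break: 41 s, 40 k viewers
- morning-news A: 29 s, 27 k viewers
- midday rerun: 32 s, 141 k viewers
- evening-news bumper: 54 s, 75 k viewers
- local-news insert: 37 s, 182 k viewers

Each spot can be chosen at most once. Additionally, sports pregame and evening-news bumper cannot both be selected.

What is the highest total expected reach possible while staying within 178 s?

673

The ratio ordering already packs tightly: late-talk slot + sports pregame + documentary slot + midday rerun + local-news insert, 176 s, 673.
Next best is late-talk slot + sports pregame + midday rerun + local-news insert at 657 (164 s) — short by 16.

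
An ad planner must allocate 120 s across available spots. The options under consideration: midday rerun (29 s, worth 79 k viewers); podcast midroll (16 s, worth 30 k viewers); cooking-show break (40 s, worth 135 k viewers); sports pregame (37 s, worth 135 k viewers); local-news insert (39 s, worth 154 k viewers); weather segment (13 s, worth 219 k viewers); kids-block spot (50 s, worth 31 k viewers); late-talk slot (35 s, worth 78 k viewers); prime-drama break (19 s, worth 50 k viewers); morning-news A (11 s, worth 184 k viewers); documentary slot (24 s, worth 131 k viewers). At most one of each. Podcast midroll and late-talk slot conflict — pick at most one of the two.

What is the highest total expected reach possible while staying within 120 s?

767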